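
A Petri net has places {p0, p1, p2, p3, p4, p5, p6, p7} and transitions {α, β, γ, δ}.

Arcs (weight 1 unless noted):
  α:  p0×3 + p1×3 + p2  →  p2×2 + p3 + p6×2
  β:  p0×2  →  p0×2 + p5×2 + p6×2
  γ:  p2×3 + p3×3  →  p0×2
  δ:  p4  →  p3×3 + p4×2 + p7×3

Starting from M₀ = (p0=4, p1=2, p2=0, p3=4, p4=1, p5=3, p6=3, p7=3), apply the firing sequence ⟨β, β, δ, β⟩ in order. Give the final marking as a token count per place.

(p0=4, p1=2, p2=0, p3=7, p4=2, p5=9, p6=9, p7=6)

step 1: fire β:  (p0=4, p1=2, p2=0, p3=4, p4=1, p5=3, p6=3, p7=3) → (p0=4, p1=2, p2=0, p3=4, p4=1, p5=5, p6=5, p7=3)
step 2: fire β:  (p0=4, p1=2, p2=0, p3=4, p4=1, p5=5, p6=5, p7=3) → (p0=4, p1=2, p2=0, p3=4, p4=1, p5=7, p6=7, p7=3)
step 3: fire δ:  (p0=4, p1=2, p2=0, p3=4, p4=1, p5=7, p6=7, p7=3) → (p0=4, p1=2, p2=0, p3=7, p4=2, p5=7, p6=7, p7=6)
step 4: fire β:  (p0=4, p1=2, p2=0, p3=7, p4=2, p5=7, p6=7, p7=6) → (p0=4, p1=2, p2=0, p3=7, p4=2, p5=9, p6=9, p7=6)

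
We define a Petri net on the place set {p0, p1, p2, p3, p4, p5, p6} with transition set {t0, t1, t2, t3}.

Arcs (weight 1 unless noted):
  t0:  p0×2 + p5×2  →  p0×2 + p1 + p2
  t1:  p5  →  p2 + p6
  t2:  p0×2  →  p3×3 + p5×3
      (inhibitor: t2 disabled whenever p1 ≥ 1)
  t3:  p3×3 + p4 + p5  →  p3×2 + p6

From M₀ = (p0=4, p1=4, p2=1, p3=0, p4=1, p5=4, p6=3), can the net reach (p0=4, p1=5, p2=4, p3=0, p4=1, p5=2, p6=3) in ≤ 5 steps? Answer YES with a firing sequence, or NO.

NO — not reachable within 5 firings

depth 0: 1 marking
depth 1: 3 markings reached so far
depth 2: 6 markings reached so far
depth 3: 8 markings reached so far
depth 4: 9 markings reached so far
depth 5: 9 markings reached so far
(frontier empty at depth 5; search complete)
target is not among the 9 markings reachable within 5 steps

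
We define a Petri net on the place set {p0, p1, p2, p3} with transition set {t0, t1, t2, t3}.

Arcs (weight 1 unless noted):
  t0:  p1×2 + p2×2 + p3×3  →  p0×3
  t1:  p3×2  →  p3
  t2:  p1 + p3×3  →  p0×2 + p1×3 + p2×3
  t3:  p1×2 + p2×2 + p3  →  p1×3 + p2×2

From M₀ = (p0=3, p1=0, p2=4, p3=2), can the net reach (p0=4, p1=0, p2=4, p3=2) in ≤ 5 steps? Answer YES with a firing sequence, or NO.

depth 0: 1 marking
depth 1: 2 markings reached so far
depth 2: 2 markings reached so far
(frontier empty at depth 2; search complete)
target is not among the 2 markings reachable within 5 steps

NO — not reachable within 5 firings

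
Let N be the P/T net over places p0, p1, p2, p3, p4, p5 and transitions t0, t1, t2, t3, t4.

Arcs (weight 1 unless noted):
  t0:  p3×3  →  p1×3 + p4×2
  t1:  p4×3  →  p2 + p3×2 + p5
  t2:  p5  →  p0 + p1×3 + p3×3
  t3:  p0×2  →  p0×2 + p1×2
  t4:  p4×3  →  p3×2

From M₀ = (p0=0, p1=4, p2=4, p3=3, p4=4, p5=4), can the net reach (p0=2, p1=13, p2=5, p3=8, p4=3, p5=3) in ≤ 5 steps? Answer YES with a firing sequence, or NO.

step 1: fire t0:  (p0=0, p1=4, p2=4, p3=3, p4=4, p5=4) → (p0=0, p1=7, p2=4, p3=0, p4=6, p5=4)
step 2: fire t1:  (p0=0, p1=7, p2=4, p3=0, p4=6, p5=4) → (p0=0, p1=7, p2=5, p3=2, p4=3, p5=5)
step 3: fire t2:  (p0=0, p1=7, p2=5, p3=2, p4=3, p5=5) → (p0=1, p1=10, p2=5, p3=5, p4=3, p5=4)
step 4: fire t2:  (p0=1, p1=10, p2=5, p3=5, p4=3, p5=4) → (p0=2, p1=13, p2=5, p3=8, p4=3, p5=3)

YES — reachable via ⟨t0, t1, t2, t2⟩ (4 firings)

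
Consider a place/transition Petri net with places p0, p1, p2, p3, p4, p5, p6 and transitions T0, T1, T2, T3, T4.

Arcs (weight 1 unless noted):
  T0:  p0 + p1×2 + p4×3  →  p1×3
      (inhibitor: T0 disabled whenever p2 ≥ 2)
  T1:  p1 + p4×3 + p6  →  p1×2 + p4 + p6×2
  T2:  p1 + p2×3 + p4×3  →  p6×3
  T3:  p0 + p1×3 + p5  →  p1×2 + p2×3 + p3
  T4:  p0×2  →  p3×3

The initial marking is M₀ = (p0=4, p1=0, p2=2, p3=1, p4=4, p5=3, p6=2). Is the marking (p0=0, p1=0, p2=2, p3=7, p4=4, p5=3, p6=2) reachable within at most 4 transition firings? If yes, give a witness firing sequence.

YES — reachable via ⟨T4, T4⟩ (2 firings)

step 1: fire T4:  (p0=4, p1=0, p2=2, p3=1, p4=4, p5=3, p6=2) → (p0=2, p1=0, p2=2, p3=4, p4=4, p5=3, p6=2)
step 2: fire T4:  (p0=2, p1=0, p2=2, p3=4, p4=4, p5=3, p6=2) → (p0=0, p1=0, p2=2, p3=7, p4=4, p5=3, p6=2)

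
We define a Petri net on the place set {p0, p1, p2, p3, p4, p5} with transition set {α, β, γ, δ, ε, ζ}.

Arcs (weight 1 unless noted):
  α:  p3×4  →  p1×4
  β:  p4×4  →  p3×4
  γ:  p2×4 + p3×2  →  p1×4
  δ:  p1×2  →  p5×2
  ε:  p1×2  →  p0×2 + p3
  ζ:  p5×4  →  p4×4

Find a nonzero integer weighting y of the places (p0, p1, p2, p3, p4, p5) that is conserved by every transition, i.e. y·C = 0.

Incidence matrix C (rows=places, cols=transitions):
        α    β    γ    δ    ε    ζ
   p0   0    0    0    0    2    0
   p1   4    0    4   -2   -2    0
   p2   0    0   -4    0    0    0
   p3  -4    4   -2    0    1    0
   p4   0   -4    0    0    0    4
   p5   0    0    0    2    0   -4

Candidate y = [1, 2, 1, 2, 2, 2]; check y·C column-wise:
  col α: 1·0 + 2·4 + 1·0 + 2·-4 + 2·0 + 2·0 = 0
  col β: 1·0 + 2·0 + 1·0 + 2·4 + 2·-4 + 2·0 = 0
  col γ: 1·0 + 2·4 + 1·-4 + 2·-2 + 2·0 + 2·0 = 0
  col δ: 1·0 + 2·-2 + 1·0 + 2·0 + 2·0 + 2·2 = 0
  col ε: 1·2 + 2·-2 + 1·0 + 2·1 + 2·0 + 2·0 = 0
  col ζ: 1·0 + 2·0 + 1·0 + 2·0 + 2·4 + 2·-4 = 0

y = (p0:1, p1:2, p2:1, p3:2, p4:2, p5:2)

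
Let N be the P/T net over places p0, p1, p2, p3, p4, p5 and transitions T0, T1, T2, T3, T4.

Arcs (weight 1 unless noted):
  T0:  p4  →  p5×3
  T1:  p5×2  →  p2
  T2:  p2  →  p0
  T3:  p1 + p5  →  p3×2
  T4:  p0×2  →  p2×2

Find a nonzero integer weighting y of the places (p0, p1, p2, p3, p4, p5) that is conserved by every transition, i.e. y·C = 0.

y = (p0:0, p1:2, p2:0, p3:1, p4:0, p5:0)

Incidence matrix C (rows=places, cols=transitions):
       T0   T1   T2   T3   T4
   p0   0    0    1    0   -2
   p1   0    0    0   -1    0
   p2   0    1   -1    0    2
   p3   0    0    0    2    0
   p4  -1    0    0    0    0
   p5   3   -2    0   -1    0

Candidate y = [0, 2, 0, 1, 0, 0]; check y·C column-wise:
  col T0: 2·0 + 1·0 + 0·-1 + 0·3 = 0
  col T1: 2·0 + 0·1 + 1·0 + 0·-2 = 0
  col T2: 0·1 + 2·0 + 0·-1 + 1·0 = 0
  col T3: 2·-1 + 1·2 + 0·-1 = 0
  col T4: 0·-2 + 2·0 + 0·2 + 1·0 = 0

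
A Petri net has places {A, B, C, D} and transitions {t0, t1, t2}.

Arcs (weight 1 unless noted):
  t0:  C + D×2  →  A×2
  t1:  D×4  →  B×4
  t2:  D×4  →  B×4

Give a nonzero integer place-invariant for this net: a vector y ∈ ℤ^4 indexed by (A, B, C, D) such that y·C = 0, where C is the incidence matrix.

Incidence matrix C (rows=places, cols=transitions):
       t0   t1   t2
    A   2    0    0
    B   0    4    4
    C  -1    0    0
    D  -2   -4   -4

Candidate y = [1, 0, 2, 0]; check y·C column-wise:
  col t0: 1·2 + 2·-1 + 0·-2 = 0
  col t1: 1·0 + 0·4 + 2·0 + 0·-4 = 0
  col t2: 1·0 + 0·4 + 2·0 + 0·-4 = 0

y = (A:1, B:0, C:2, D:0)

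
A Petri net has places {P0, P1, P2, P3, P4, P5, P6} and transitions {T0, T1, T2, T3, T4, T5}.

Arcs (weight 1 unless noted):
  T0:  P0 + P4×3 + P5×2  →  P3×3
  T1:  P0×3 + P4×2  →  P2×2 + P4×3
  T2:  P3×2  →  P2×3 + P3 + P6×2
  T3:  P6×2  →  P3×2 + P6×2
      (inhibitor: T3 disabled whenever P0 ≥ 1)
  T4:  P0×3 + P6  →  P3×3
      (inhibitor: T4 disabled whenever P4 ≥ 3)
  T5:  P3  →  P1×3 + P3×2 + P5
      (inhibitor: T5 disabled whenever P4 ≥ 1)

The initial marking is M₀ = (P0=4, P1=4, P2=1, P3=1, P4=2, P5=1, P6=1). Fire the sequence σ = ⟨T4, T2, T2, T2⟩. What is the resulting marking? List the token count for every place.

(P0=1, P1=4, P2=10, P3=1, P4=2, P5=1, P6=6)

step 1: fire T4:  (P0=4, P1=4, P2=1, P3=1, P4=2, P5=1, P6=1) → (P0=1, P1=4, P2=1, P3=4, P4=2, P5=1, P6=0)
step 2: fire T2:  (P0=1, P1=4, P2=1, P3=4, P4=2, P5=1, P6=0) → (P0=1, P1=4, P2=4, P3=3, P4=2, P5=1, P6=2)
step 3: fire T2:  (P0=1, P1=4, P2=4, P3=3, P4=2, P5=1, P6=2) → (P0=1, P1=4, P2=7, P3=2, P4=2, P5=1, P6=4)
step 4: fire T2:  (P0=1, P1=4, P2=7, P3=2, P4=2, P5=1, P6=4) → (P0=1, P1=4, P2=10, P3=1, P4=2, P5=1, P6=6)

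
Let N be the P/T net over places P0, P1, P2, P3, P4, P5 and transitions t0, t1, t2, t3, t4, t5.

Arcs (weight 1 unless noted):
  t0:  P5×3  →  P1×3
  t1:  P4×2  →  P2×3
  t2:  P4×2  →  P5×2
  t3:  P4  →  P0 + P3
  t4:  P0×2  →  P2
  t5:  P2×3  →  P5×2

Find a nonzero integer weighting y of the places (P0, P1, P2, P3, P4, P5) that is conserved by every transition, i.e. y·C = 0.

y = (P0:1, P1:3, P2:2, P3:2, P4:3, P5:3)

Incidence matrix C (rows=places, cols=transitions):
       t0   t1   t2   t3   t4   t5
   P0   0    0    0    1   -2    0
   P1   3    0    0    0    0    0
   P2   0    3    0    0    1   -3
   P3   0    0    0    1    0    0
   P4   0   -2   -2   -1    0    0
   P5  -3    0    2    0    0    2

Candidate y = [1, 3, 2, 2, 3, 3]; check y·C column-wise:
  col t0: 1·0 + 3·3 + 2·0 + 2·0 + 3·0 + 3·-3 = 0
  col t1: 1·0 + 3·0 + 2·3 + 2·0 + 3·-2 + 3·0 = 0
  col t2: 1·0 + 3·0 + 2·0 + 2·0 + 3·-2 + 3·2 = 0
  col t3: 1·1 + 3·0 + 2·0 + 2·1 + 3·-1 + 3·0 = 0
  col t4: 1·-2 + 3·0 + 2·1 + 2·0 + 3·0 + 3·0 = 0
  col t5: 1·0 + 3·0 + 2·-3 + 2·0 + 3·0 + 3·2 = 0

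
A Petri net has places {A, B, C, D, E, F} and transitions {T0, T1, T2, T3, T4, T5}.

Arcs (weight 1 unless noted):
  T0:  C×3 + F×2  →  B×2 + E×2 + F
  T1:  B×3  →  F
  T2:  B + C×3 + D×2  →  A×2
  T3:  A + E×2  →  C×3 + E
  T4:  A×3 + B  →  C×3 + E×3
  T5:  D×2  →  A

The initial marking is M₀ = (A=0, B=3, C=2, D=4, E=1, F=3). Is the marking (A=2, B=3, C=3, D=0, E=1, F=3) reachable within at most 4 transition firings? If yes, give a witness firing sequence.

NO — not reachable within 4 firings

depth 0: 1 marking
depth 1: 3 markings reached so far
depth 2: 5 markings reached so far
depth 3: 6 markings reached so far
depth 4: 6 markings reached so far
(frontier empty at depth 4; search complete)
target is not among the 6 markings reachable within 4 steps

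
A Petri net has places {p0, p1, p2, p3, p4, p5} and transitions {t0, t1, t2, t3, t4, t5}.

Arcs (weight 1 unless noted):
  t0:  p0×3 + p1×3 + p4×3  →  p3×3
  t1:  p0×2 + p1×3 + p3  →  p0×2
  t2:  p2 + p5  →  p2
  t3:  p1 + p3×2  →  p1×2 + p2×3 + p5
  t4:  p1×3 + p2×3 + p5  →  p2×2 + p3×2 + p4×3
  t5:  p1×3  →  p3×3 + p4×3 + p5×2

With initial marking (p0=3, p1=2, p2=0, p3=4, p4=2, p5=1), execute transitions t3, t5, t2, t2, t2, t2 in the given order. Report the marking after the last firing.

(p0=3, p1=0, p2=3, p3=5, p4=5, p5=0)

step 1: fire t3:  (p0=3, p1=2, p2=0, p3=4, p4=2, p5=1) → (p0=3, p1=3, p2=3, p3=2, p4=2, p5=2)
step 2: fire t5:  (p0=3, p1=3, p2=3, p3=2, p4=2, p5=2) → (p0=3, p1=0, p2=3, p3=5, p4=5, p5=4)
step 3: fire t2:  (p0=3, p1=0, p2=3, p3=5, p4=5, p5=4) → (p0=3, p1=0, p2=3, p3=5, p4=5, p5=3)
step 4: fire t2:  (p0=3, p1=0, p2=3, p3=5, p4=5, p5=3) → (p0=3, p1=0, p2=3, p3=5, p4=5, p5=2)
step 5: fire t2:  (p0=3, p1=0, p2=3, p3=5, p4=5, p5=2) → (p0=3, p1=0, p2=3, p3=5, p4=5, p5=1)
step 6: fire t2:  (p0=3, p1=0, p2=3, p3=5, p4=5, p5=1) → (p0=3, p1=0, p2=3, p3=5, p4=5, p5=0)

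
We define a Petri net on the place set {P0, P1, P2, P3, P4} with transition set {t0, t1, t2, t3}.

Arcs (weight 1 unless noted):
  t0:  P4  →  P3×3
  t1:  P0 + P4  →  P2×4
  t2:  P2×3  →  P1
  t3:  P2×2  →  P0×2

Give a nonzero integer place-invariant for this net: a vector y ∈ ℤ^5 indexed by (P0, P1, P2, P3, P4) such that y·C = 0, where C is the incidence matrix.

y = (P0:1, P1:3, P2:1, P3:1, P4:3)

Incidence matrix C (rows=places, cols=transitions):
       t0   t1   t2   t3
   P0   0   -1    0    2
   P1   0    0    1    0
   P2   0    4   -3   -2
   P3   3    0    0    0
   P4  -1   -1    0    0

Candidate y = [1, 3, 1, 1, 3]; check y·C column-wise:
  col t0: 1·0 + 3·0 + 1·0 + 1·3 + 3·-1 = 0
  col t1: 1·-1 + 3·0 + 1·4 + 1·0 + 3·-1 = 0
  col t2: 1·0 + 3·1 + 1·-3 + 1·0 + 3·0 = 0
  col t3: 1·2 + 3·0 + 1·-2 + 1·0 + 3·0 = 0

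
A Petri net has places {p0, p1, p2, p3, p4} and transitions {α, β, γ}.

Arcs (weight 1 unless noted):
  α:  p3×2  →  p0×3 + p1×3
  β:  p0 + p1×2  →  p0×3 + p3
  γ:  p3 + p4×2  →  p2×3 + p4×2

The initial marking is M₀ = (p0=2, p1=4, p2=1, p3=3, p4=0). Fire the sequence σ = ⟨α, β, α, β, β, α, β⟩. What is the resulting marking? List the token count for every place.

(p0=19, p1=5, p2=1, p3=1, p4=0)

step 1: fire α:  (p0=2, p1=4, p2=1, p3=3, p4=0) → (p0=5, p1=7, p2=1, p3=1, p4=0)
step 2: fire β:  (p0=5, p1=7, p2=1, p3=1, p4=0) → (p0=7, p1=5, p2=1, p3=2, p4=0)
step 3: fire α:  (p0=7, p1=5, p2=1, p3=2, p4=0) → (p0=10, p1=8, p2=1, p3=0, p4=0)
step 4: fire β:  (p0=10, p1=8, p2=1, p3=0, p4=0) → (p0=12, p1=6, p2=1, p3=1, p4=0)
step 5: fire β:  (p0=12, p1=6, p2=1, p3=1, p4=0) → (p0=14, p1=4, p2=1, p3=2, p4=0)
step 6: fire α:  (p0=14, p1=4, p2=1, p3=2, p4=0) → (p0=17, p1=7, p2=1, p3=0, p4=0)
step 7: fire β:  (p0=17, p1=7, p2=1, p3=0, p4=0) → (p0=19, p1=5, p2=1, p3=1, p4=0)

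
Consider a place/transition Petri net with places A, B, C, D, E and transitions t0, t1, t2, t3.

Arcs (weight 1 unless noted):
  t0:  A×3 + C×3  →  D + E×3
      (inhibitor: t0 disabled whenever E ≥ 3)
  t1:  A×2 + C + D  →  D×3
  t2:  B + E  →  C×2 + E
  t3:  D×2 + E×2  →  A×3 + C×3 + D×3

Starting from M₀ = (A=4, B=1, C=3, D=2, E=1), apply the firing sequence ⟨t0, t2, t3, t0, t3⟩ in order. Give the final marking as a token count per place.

step 1: fire t0:  (A=4, B=1, C=3, D=2, E=1) → (A=1, B=1, C=0, D=3, E=4)
step 2: fire t2:  (A=1, B=1, C=0, D=3, E=4) → (A=1, B=0, C=2, D=3, E=4)
step 3: fire t3:  (A=1, B=0, C=2, D=3, E=4) → (A=4, B=0, C=5, D=4, E=2)
step 4: fire t0:  (A=4, B=0, C=5, D=4, E=2) → (A=1, B=0, C=2, D=5, E=5)
step 5: fire t3:  (A=1, B=0, C=2, D=5, E=5) → (A=4, B=0, C=5, D=6, E=3)

(A=4, B=0, C=5, D=6, E=3)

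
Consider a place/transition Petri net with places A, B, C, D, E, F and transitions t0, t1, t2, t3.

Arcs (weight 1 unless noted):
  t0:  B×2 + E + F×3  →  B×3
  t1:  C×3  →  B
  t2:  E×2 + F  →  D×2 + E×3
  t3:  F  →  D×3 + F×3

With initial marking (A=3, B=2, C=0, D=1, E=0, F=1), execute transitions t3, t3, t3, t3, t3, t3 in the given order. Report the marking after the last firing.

(A=3, B=2, C=0, D=19, E=0, F=13)

step 1: fire t3:  (A=3, B=2, C=0, D=1, E=0, F=1) → (A=3, B=2, C=0, D=4, E=0, F=3)
step 2: fire t3:  (A=3, B=2, C=0, D=4, E=0, F=3) → (A=3, B=2, C=0, D=7, E=0, F=5)
step 3: fire t3:  (A=3, B=2, C=0, D=7, E=0, F=5) → (A=3, B=2, C=0, D=10, E=0, F=7)
step 4: fire t3:  (A=3, B=2, C=0, D=10, E=0, F=7) → (A=3, B=2, C=0, D=13, E=0, F=9)
step 5: fire t3:  (A=3, B=2, C=0, D=13, E=0, F=9) → (A=3, B=2, C=0, D=16, E=0, F=11)
step 6: fire t3:  (A=3, B=2, C=0, D=16, E=0, F=11) → (A=3, B=2, C=0, D=19, E=0, F=13)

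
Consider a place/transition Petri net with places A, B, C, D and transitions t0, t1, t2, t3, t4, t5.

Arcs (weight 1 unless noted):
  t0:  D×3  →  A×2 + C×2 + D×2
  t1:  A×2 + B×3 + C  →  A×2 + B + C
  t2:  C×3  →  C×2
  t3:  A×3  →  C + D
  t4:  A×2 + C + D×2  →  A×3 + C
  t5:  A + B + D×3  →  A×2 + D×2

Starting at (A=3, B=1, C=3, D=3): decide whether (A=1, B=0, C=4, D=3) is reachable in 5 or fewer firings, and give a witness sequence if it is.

YES — reachable via ⟨t5, t3⟩ (2 firings)

step 1: fire t5:  (A=3, B=1, C=3, D=3) → (A=4, B=0, C=3, D=2)
step 2: fire t3:  (A=4, B=0, C=3, D=2) → (A=1, B=0, C=4, D=3)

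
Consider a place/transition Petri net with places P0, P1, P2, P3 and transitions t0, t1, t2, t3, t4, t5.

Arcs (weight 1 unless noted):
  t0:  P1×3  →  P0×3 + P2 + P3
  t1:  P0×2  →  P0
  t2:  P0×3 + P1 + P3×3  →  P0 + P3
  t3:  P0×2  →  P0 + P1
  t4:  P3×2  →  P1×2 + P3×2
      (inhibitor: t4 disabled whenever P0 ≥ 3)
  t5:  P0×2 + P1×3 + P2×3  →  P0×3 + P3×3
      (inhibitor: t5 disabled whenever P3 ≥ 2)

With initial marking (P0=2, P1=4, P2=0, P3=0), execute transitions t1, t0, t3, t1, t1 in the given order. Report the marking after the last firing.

step 1: fire t1:  (P0=2, P1=4, P2=0, P3=0) → (P0=1, P1=4, P2=0, P3=0)
step 2: fire t0:  (P0=1, P1=4, P2=0, P3=0) → (P0=4, P1=1, P2=1, P3=1)
step 3: fire t3:  (P0=4, P1=1, P2=1, P3=1) → (P0=3, P1=2, P2=1, P3=1)
step 4: fire t1:  (P0=3, P1=2, P2=1, P3=1) → (P0=2, P1=2, P2=1, P3=1)
step 5: fire t1:  (P0=2, P1=2, P2=1, P3=1) → (P0=1, P1=2, P2=1, P3=1)

(P0=1, P1=2, P2=1, P3=1)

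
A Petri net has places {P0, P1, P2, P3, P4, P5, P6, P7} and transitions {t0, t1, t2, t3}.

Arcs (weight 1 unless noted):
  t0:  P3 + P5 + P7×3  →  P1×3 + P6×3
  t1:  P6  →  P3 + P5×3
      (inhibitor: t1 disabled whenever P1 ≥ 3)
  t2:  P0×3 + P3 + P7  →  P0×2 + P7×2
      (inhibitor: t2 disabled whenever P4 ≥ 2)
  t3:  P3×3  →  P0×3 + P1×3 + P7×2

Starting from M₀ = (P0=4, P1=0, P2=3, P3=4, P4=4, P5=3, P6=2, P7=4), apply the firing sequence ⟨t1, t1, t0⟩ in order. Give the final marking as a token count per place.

step 1: fire t1:  (P0=4, P1=0, P2=3, P3=4, P4=4, P5=3, P6=2, P7=4) → (P0=4, P1=0, P2=3, P3=5, P4=4, P5=6, P6=1, P7=4)
step 2: fire t1:  (P0=4, P1=0, P2=3, P3=5, P4=4, P5=6, P6=1, P7=4) → (P0=4, P1=0, P2=3, P3=6, P4=4, P5=9, P6=0, P7=4)
step 3: fire t0:  (P0=4, P1=0, P2=3, P3=6, P4=4, P5=9, P6=0, P7=4) → (P0=4, P1=3, P2=3, P3=5, P4=4, P5=8, P6=3, P7=1)

(P0=4, P1=3, P2=3, P3=5, P4=4, P5=8, P6=3, P7=1)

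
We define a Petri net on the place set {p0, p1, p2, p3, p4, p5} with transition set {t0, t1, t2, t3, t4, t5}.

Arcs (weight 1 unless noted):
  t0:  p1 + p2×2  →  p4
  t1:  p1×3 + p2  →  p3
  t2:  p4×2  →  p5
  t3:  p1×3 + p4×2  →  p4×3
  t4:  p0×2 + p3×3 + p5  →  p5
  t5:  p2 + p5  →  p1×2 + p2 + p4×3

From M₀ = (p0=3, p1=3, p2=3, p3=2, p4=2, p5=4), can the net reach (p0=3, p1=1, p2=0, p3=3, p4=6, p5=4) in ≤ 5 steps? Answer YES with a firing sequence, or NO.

depth 0: 1 marking
depth 1: 6 markings reached so far
depth 2: 15 markings reached so far
depth 3: 28 markings reached so far
depth 4: 50 markings reached so far
depth 5: 85 markings reached so far
target is not among the 85 markings reachable within 5 steps

NO — not reachable within 5 firings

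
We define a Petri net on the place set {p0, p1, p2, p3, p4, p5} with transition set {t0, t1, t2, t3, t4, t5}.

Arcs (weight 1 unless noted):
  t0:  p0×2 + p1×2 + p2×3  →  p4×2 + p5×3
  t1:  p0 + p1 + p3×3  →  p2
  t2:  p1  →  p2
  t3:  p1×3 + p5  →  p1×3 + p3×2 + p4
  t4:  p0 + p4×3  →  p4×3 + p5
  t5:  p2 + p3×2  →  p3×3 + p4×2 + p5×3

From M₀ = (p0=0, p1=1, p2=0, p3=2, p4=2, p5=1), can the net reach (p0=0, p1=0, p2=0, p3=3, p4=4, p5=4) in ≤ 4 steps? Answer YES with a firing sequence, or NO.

step 1: fire t2:  (p0=0, p1=1, p2=0, p3=2, p4=2, p5=1) → (p0=0, p1=0, p2=1, p3=2, p4=2, p5=1)
step 2: fire t5:  (p0=0, p1=0, p2=1, p3=2, p4=2, p5=1) → (p0=0, p1=0, p2=0, p3=3, p4=4, p5=4)

YES — reachable via ⟨t2, t5⟩ (2 firings)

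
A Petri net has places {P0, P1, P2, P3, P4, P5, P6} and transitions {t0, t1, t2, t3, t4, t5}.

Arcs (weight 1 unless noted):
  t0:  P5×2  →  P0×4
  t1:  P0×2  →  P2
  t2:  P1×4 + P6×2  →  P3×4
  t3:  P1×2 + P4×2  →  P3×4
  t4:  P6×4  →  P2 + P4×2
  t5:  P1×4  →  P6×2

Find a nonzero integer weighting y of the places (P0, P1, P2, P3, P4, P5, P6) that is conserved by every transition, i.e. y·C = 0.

y = (P0:1, P1:1, P2:2, P3:2, P4:3, P5:2, P6:2)

Incidence matrix C (rows=places, cols=transitions):
       t0   t1   t2   t3   t4   t5
   P0   4   -2    0    0    0    0
   P1   0    0   -4   -2    0   -4
   P2   0    1    0    0    1    0
   P3   0    0    4    4    0    0
   P4   0    0    0   -2    2    0
   P5  -2    0    0    0    0    0
   P6   0    0   -2    0   -4    2

Candidate y = [1, 1, 2, 2, 3, 2, 2]; check y·C column-wise:
  col t0: 1·4 + 1·0 + 2·0 + 2·0 + 3·0 + 2·-2 + 2·0 = 0
  col t1: 1·-2 + 1·0 + 2·1 + 2·0 + 3·0 + 2·0 + 2·0 = 0
  col t2: 1·0 + 1·-4 + 2·0 + 2·4 + 3·0 + 2·0 + 2·-2 = 0
  col t3: 1·0 + 1·-2 + 2·0 + 2·4 + 3·-2 + 2·0 + 2·0 = 0
  col t4: 1·0 + 1·0 + 2·1 + 2·0 + 3·2 + 2·0 + 2·-4 = 0
  col t5: 1·0 + 1·-4 + 2·0 + 2·0 + 3·0 + 2·0 + 2·2 = 0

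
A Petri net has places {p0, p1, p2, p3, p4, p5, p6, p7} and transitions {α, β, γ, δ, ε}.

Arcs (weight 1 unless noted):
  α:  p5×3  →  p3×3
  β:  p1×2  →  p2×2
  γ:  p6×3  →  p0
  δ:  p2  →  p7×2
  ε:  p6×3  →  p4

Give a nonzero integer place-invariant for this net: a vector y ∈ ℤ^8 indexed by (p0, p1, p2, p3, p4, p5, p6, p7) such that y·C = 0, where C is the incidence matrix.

y = (p0:0, p1:0, p2:0, p3:1, p4:0, p5:1, p6:0, p7:0)

Incidence matrix C (rows=places, cols=transitions):
        α    β    γ    δ    ε
   p0   0    0    1    0    0
   p1   0   -2    0    0    0
   p2   0    2    0   -1    0
   p3   3    0    0    0    0
   p4   0    0    0    0    1
   p5  -3    0    0    0    0
   p6   0    0   -3    0   -3
   p7   0    0    0    2    0

Candidate y = [0, 0, 0, 1, 0, 1, 0, 0]; check y·C column-wise:
  col α: 1·3 + 1·-3 = 0
  col β: 0·-2 + 0·2 + 1·0 + 1·0 = 0
  col γ: 0·1 + 1·0 + 1·0 + 0·-3 = 0
  col δ: 0·-1 + 1·0 + 1·0 + 0·2 = 0
  col ε: 1·0 + 0·1 + 1·0 + 0·-3 = 0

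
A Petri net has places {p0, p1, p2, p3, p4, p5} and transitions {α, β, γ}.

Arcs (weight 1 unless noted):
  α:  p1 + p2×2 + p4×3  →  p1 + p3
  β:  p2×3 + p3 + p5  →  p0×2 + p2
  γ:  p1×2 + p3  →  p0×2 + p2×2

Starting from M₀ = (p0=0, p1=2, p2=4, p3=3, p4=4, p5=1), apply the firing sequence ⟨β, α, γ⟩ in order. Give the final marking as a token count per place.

(p0=4, p1=0, p2=2, p3=2, p4=1, p5=0)

step 1: fire β:  (p0=0, p1=2, p2=4, p3=3, p4=4, p5=1) → (p0=2, p1=2, p2=2, p3=2, p4=4, p5=0)
step 2: fire α:  (p0=2, p1=2, p2=2, p3=2, p4=4, p5=0) → (p0=2, p1=2, p2=0, p3=3, p4=1, p5=0)
step 3: fire γ:  (p0=2, p1=2, p2=0, p3=3, p4=1, p5=0) → (p0=4, p1=0, p2=2, p3=2, p4=1, p5=0)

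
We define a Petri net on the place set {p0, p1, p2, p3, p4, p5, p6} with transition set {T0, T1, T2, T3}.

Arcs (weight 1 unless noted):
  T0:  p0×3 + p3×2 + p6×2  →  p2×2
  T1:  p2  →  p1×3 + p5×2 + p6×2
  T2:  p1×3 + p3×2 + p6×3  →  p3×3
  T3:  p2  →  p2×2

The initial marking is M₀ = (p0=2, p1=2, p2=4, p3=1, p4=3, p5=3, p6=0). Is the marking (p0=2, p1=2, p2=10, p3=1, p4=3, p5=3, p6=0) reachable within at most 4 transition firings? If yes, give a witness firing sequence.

depth 0: 1 marking
depth 1: 3 markings reached so far
depth 2: 6 markings reached so far
depth 3: 10 markings reached so far
depth 4: 15 markings reached so far
target is not among the 15 markings reachable within 4 steps

NO — not reachable within 4 firings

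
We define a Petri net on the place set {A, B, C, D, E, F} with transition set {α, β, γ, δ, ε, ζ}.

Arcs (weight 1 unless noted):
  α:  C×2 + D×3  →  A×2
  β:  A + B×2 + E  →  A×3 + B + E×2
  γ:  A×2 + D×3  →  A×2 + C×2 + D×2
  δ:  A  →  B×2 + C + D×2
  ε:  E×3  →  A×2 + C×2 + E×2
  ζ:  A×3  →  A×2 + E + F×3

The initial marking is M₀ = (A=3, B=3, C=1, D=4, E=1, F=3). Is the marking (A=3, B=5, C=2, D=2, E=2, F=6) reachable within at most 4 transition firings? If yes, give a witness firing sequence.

step 1: fire γ:  (A=3, B=3, C=1, D=4, E=1, F=3) → (A=3, B=3, C=3, D=3, E=1, F=3)
step 2: fire α:  (A=3, B=3, C=3, D=3, E=1, F=3) → (A=5, B=3, C=1, D=0, E=1, F=3)
step 3: fire δ:  (A=5, B=3, C=1, D=0, E=1, F=3) → (A=4, B=5, C=2, D=2, E=1, F=3)
step 4: fire ζ:  (A=4, B=5, C=2, D=2, E=1, F=3) → (A=3, B=5, C=2, D=2, E=2, F=6)

YES — reachable via ⟨γ, α, δ, ζ⟩ (4 firings)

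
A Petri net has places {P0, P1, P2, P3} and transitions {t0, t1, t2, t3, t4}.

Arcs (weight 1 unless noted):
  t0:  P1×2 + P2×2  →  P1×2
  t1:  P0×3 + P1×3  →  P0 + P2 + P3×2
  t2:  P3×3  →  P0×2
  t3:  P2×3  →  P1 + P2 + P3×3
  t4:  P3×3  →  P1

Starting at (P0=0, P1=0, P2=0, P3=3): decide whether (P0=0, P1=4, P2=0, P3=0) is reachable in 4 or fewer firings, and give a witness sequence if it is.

NO — not reachable within 4 firings

depth 0: 1 marking
depth 1: 3 markings reached so far
depth 2: 3 markings reached so far
(frontier empty at depth 2; search complete)
target is not among the 3 markings reachable within 4 steps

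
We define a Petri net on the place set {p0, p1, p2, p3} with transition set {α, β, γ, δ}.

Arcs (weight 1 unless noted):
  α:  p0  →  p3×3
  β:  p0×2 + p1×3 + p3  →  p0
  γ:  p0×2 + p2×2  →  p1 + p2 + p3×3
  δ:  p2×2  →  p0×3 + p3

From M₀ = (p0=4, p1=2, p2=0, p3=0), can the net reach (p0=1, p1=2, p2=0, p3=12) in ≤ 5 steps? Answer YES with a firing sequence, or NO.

NO — not reachable within 5 firings

depth 0: 1 marking
depth 1: 2 markings reached so far
depth 2: 3 markings reached so far
depth 3: 4 markings reached so far
depth 4: 5 markings reached so far
depth 5: 5 markings reached so far
(frontier empty at depth 5; search complete)
target is not among the 5 markings reachable within 5 steps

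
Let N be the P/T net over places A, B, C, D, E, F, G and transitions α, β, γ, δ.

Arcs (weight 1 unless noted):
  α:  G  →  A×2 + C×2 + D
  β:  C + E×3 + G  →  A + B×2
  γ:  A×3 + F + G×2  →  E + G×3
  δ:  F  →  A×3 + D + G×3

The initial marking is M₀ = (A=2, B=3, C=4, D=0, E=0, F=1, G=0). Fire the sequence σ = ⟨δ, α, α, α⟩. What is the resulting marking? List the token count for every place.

(A=11, B=3, C=10, D=4, E=0, F=0, G=0)

step 1: fire δ:  (A=2, B=3, C=4, D=0, E=0, F=1, G=0) → (A=5, B=3, C=4, D=1, E=0, F=0, G=3)
step 2: fire α:  (A=5, B=3, C=4, D=1, E=0, F=0, G=3) → (A=7, B=3, C=6, D=2, E=0, F=0, G=2)
step 3: fire α:  (A=7, B=3, C=6, D=2, E=0, F=0, G=2) → (A=9, B=3, C=8, D=3, E=0, F=0, G=1)
step 4: fire α:  (A=9, B=3, C=8, D=3, E=0, F=0, G=1) → (A=11, B=3, C=10, D=4, E=0, F=0, G=0)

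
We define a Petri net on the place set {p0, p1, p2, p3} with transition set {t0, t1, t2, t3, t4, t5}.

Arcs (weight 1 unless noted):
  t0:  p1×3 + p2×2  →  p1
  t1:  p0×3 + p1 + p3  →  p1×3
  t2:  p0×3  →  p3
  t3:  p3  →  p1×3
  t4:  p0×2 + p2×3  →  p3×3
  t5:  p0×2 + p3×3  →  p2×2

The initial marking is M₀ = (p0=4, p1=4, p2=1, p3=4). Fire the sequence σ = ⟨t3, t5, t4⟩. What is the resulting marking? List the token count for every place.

(p0=0, p1=7, p2=0, p3=3)

step 1: fire t3:  (p0=4, p1=4, p2=1, p3=4) → (p0=4, p1=7, p2=1, p3=3)
step 2: fire t5:  (p0=4, p1=7, p2=1, p3=3) → (p0=2, p1=7, p2=3, p3=0)
step 3: fire t4:  (p0=2, p1=7, p2=3, p3=0) → (p0=0, p1=7, p2=0, p3=3)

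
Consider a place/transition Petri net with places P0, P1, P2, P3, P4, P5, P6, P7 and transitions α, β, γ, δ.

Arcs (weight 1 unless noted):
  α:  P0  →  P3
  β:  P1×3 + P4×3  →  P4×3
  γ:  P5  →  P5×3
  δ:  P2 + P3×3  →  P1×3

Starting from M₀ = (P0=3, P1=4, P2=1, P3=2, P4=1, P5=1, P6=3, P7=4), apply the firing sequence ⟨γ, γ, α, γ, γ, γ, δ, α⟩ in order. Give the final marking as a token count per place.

step 1: fire γ:  (P0=3, P1=4, P2=1, P3=2, P4=1, P5=1, P6=3, P7=4) → (P0=3, P1=4, P2=1, P3=2, P4=1, P5=3, P6=3, P7=4)
step 2: fire γ:  (P0=3, P1=4, P2=1, P3=2, P4=1, P5=3, P6=3, P7=4) → (P0=3, P1=4, P2=1, P3=2, P4=1, P5=5, P6=3, P7=4)
step 3: fire α:  (P0=3, P1=4, P2=1, P3=2, P4=1, P5=5, P6=3, P7=4) → (P0=2, P1=4, P2=1, P3=3, P4=1, P5=5, P6=3, P7=4)
step 4: fire γ:  (P0=2, P1=4, P2=1, P3=3, P4=1, P5=5, P6=3, P7=4) → (P0=2, P1=4, P2=1, P3=3, P4=1, P5=7, P6=3, P7=4)
step 5: fire γ:  (P0=2, P1=4, P2=1, P3=3, P4=1, P5=7, P6=3, P7=4) → (P0=2, P1=4, P2=1, P3=3, P4=1, P5=9, P6=3, P7=4)
step 6: fire γ:  (P0=2, P1=4, P2=1, P3=3, P4=1, P5=9, P6=3, P7=4) → (P0=2, P1=4, P2=1, P3=3, P4=1, P5=11, P6=3, P7=4)
step 7: fire δ:  (P0=2, P1=4, P2=1, P3=3, P4=1, P5=11, P6=3, P7=4) → (P0=2, P1=7, P2=0, P3=0, P4=1, P5=11, P6=3, P7=4)
step 8: fire α:  (P0=2, P1=7, P2=0, P3=0, P4=1, P5=11, P6=3, P7=4) → (P0=1, P1=7, P2=0, P3=1, P4=1, P5=11, P6=3, P7=4)

(P0=1, P1=7, P2=0, P3=1, P4=1, P5=11, P6=3, P7=4)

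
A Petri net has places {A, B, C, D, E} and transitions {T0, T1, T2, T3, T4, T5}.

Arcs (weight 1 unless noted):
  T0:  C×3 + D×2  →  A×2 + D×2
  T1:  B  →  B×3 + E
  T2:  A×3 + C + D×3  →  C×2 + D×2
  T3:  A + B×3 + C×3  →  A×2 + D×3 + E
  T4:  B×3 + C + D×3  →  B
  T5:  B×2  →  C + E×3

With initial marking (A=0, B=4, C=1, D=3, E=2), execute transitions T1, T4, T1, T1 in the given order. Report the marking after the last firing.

step 1: fire T1:  (A=0, B=4, C=1, D=3, E=2) → (A=0, B=6, C=1, D=3, E=3)
step 2: fire T4:  (A=0, B=6, C=1, D=3, E=3) → (A=0, B=4, C=0, D=0, E=3)
step 3: fire T1:  (A=0, B=4, C=0, D=0, E=3) → (A=0, B=6, C=0, D=0, E=4)
step 4: fire T1:  (A=0, B=6, C=0, D=0, E=4) → (A=0, B=8, C=0, D=0, E=5)

(A=0, B=8, C=0, D=0, E=5)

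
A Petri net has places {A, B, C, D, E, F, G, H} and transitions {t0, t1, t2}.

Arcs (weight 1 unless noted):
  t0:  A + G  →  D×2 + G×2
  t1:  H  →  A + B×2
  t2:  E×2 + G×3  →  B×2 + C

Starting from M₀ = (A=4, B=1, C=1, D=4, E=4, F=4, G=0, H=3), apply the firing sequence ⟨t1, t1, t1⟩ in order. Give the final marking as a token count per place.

step 1: fire t1:  (A=4, B=1, C=1, D=4, E=4, F=4, G=0, H=3) → (A=5, B=3, C=1, D=4, E=4, F=4, G=0, H=2)
step 2: fire t1:  (A=5, B=3, C=1, D=4, E=4, F=4, G=0, H=2) → (A=6, B=5, C=1, D=4, E=4, F=4, G=0, H=1)
step 3: fire t1:  (A=6, B=5, C=1, D=4, E=4, F=4, G=0, H=1) → (A=7, B=7, C=1, D=4, E=4, F=4, G=0, H=0)

(A=7, B=7, C=1, D=4, E=4, F=4, G=0, H=0)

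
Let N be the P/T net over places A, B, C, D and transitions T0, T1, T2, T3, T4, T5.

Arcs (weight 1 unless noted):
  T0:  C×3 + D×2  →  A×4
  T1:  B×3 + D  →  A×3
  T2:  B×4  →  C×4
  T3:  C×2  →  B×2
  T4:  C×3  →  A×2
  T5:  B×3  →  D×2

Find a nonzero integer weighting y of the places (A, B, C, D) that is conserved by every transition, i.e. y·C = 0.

Incidence matrix C (rows=places, cols=transitions):
       T0   T1   T2   T3   T4   T5
    A   4    3    0    0    2    0
    B   0   -3   -4    2    0   -3
    C  -3    0    4   -2   -3    0
    D  -2   -1    0    0    0    2

Candidate y = [3, 2, 2, 3]; check y·C column-wise:
  col T0: 3·4 + 2·0 + 2·-3 + 3·-2 = 0
  col T1: 3·3 + 2·-3 + 2·0 + 3·-1 = 0
  col T2: 3·0 + 2·-4 + 2·4 + 3·0 = 0
  col T3: 3·0 + 2·2 + 2·-2 + 3·0 = 0
  col T4: 3·2 + 2·0 + 2·-3 + 3·0 = 0
  col T5: 3·0 + 2·-3 + 2·0 + 3·2 = 0

y = (A:3, B:2, C:2, D:3)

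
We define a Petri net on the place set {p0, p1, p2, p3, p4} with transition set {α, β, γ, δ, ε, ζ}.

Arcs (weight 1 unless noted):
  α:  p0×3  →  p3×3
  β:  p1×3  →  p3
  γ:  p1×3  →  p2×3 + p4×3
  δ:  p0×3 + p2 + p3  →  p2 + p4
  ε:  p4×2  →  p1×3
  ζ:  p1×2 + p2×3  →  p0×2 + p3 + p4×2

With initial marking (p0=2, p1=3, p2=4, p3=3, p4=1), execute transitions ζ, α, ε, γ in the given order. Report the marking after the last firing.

(p0=1, p1=1, p2=4, p3=7, p4=4)

step 1: fire ζ:  (p0=2, p1=3, p2=4, p3=3, p4=1) → (p0=4, p1=1, p2=1, p3=4, p4=3)
step 2: fire α:  (p0=4, p1=1, p2=1, p3=4, p4=3) → (p0=1, p1=1, p2=1, p3=7, p4=3)
step 3: fire ε:  (p0=1, p1=1, p2=1, p3=7, p4=3) → (p0=1, p1=4, p2=1, p3=7, p4=1)
step 4: fire γ:  (p0=1, p1=4, p2=1, p3=7, p4=1) → (p0=1, p1=1, p2=4, p3=7, p4=4)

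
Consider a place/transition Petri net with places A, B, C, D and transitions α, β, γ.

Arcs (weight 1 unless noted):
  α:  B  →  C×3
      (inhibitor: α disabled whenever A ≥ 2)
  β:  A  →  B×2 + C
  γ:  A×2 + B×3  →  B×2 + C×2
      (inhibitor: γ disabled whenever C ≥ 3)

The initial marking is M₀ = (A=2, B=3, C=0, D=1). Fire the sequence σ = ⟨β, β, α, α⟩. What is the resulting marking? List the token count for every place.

(A=0, B=5, C=8, D=1)

step 1: fire β:  (A=2, B=3, C=0, D=1) → (A=1, B=5, C=1, D=1)
step 2: fire β:  (A=1, B=5, C=1, D=1) → (A=0, B=7, C=2, D=1)
step 3: fire α:  (A=0, B=7, C=2, D=1) → (A=0, B=6, C=5, D=1)
step 4: fire α:  (A=0, B=6, C=5, D=1) → (A=0, B=5, C=8, D=1)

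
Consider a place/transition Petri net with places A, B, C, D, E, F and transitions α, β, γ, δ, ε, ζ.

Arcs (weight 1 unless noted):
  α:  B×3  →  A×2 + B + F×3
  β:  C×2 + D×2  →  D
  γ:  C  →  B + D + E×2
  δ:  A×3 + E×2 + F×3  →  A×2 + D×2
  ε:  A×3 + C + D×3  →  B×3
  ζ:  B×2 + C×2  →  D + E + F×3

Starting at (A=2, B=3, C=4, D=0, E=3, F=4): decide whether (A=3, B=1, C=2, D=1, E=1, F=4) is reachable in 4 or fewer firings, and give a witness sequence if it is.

YES — reachable via ⟨α, δ, β⟩ (3 firings)

step 1: fire α:  (A=2, B=3, C=4, D=0, E=3, F=4) → (A=4, B=1, C=4, D=0, E=3, F=7)
step 2: fire δ:  (A=4, B=1, C=4, D=0, E=3, F=7) → (A=3, B=1, C=4, D=2, E=1, F=4)
step 3: fire β:  (A=3, B=1, C=4, D=2, E=1, F=4) → (A=3, B=1, C=2, D=1, E=1, F=4)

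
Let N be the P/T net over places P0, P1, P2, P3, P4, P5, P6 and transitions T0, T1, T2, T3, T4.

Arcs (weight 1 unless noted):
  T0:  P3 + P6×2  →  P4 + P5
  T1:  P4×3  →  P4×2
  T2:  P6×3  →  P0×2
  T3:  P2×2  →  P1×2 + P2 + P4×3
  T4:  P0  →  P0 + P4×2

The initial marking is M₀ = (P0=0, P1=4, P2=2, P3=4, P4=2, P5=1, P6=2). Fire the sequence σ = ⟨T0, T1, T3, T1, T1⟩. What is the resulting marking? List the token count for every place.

step 1: fire T0:  (P0=0, P1=4, P2=2, P3=4, P4=2, P5=1, P6=2) → (P0=0, P1=4, P2=2, P3=3, P4=3, P5=2, P6=0)
step 2: fire T1:  (P0=0, P1=4, P2=2, P3=3, P4=3, P5=2, P6=0) → (P0=0, P1=4, P2=2, P3=3, P4=2, P5=2, P6=0)
step 3: fire T3:  (P0=0, P1=4, P2=2, P3=3, P4=2, P5=2, P6=0) → (P0=0, P1=6, P2=1, P3=3, P4=5, P5=2, P6=0)
step 4: fire T1:  (P0=0, P1=6, P2=1, P3=3, P4=5, P5=2, P6=0) → (P0=0, P1=6, P2=1, P3=3, P4=4, P5=2, P6=0)
step 5: fire T1:  (P0=0, P1=6, P2=1, P3=3, P4=4, P5=2, P6=0) → (P0=0, P1=6, P2=1, P3=3, P4=3, P5=2, P6=0)

(P0=0, P1=6, P2=1, P3=3, P4=3, P5=2, P6=0)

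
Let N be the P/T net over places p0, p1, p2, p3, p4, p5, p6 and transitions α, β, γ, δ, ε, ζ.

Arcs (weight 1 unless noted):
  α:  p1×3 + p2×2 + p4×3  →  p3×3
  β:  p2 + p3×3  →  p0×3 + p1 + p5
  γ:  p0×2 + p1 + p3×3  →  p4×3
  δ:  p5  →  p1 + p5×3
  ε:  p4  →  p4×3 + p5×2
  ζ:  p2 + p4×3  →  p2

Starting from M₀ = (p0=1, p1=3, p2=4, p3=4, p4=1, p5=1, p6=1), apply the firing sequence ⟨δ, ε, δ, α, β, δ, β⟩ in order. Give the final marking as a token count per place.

(p0=7, p1=5, p2=0, p3=1, p4=0, p5=11, p6=1)

step 1: fire δ:  (p0=1, p1=3, p2=4, p3=4, p4=1, p5=1, p6=1) → (p0=1, p1=4, p2=4, p3=4, p4=1, p5=3, p6=1)
step 2: fire ε:  (p0=1, p1=4, p2=4, p3=4, p4=1, p5=3, p6=1) → (p0=1, p1=4, p2=4, p3=4, p4=3, p5=5, p6=1)
step 3: fire δ:  (p0=1, p1=4, p2=4, p3=4, p4=3, p5=5, p6=1) → (p0=1, p1=5, p2=4, p3=4, p4=3, p5=7, p6=1)
step 4: fire α:  (p0=1, p1=5, p2=4, p3=4, p4=3, p5=7, p6=1) → (p0=1, p1=2, p2=2, p3=7, p4=0, p5=7, p6=1)
step 5: fire β:  (p0=1, p1=2, p2=2, p3=7, p4=0, p5=7, p6=1) → (p0=4, p1=3, p2=1, p3=4, p4=0, p5=8, p6=1)
step 6: fire δ:  (p0=4, p1=3, p2=1, p3=4, p4=0, p5=8, p6=1) → (p0=4, p1=4, p2=1, p3=4, p4=0, p5=10, p6=1)
step 7: fire β:  (p0=4, p1=4, p2=1, p3=4, p4=0, p5=10, p6=1) → (p0=7, p1=5, p2=0, p3=1, p4=0, p5=11, p6=1)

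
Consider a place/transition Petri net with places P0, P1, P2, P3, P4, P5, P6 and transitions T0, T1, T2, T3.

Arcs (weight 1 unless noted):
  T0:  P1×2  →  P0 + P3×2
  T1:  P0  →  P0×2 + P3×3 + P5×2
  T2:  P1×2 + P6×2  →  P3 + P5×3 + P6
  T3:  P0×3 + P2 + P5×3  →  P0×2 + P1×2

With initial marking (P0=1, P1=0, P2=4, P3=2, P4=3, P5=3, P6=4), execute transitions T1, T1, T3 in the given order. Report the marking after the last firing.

(P0=2, P1=2, P2=3, P3=8, P4=3, P5=4, P6=4)

step 1: fire T1:  (P0=1, P1=0, P2=4, P3=2, P4=3, P5=3, P6=4) → (P0=2, P1=0, P2=4, P3=5, P4=3, P5=5, P6=4)
step 2: fire T1:  (P0=2, P1=0, P2=4, P3=5, P4=3, P5=5, P6=4) → (P0=3, P1=0, P2=4, P3=8, P4=3, P5=7, P6=4)
step 3: fire T3:  (P0=3, P1=0, P2=4, P3=8, P4=3, P5=7, P6=4) → (P0=2, P1=2, P2=3, P3=8, P4=3, P5=4, P6=4)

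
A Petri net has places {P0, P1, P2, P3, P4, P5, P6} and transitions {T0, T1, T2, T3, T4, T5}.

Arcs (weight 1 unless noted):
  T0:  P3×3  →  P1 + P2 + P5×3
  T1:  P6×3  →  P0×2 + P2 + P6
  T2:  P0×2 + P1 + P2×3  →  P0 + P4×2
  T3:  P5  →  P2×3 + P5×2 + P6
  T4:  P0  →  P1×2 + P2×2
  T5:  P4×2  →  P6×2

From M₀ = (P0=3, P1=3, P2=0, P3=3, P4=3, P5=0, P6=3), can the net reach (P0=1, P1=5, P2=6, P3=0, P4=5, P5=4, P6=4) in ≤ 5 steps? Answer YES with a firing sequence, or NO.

depth 0: 1 marking
depth 1: 5 markings reached so far
depth 2: 13 markings reached so far
depth 3: 29 markings reached so far
depth 4: 55 markings reached so far
depth 5: 95 markings reached so far
target is not among the 95 markings reachable within 5 steps

NO — not reachable within 5 firings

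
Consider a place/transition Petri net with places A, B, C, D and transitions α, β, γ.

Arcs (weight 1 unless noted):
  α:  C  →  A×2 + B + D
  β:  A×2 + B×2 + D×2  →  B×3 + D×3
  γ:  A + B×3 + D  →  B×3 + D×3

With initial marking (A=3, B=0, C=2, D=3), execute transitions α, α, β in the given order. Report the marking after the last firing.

step 1: fire α:  (A=3, B=0, C=2, D=3) → (A=5, B=1, C=1, D=4)
step 2: fire α:  (A=5, B=1, C=1, D=4) → (A=7, B=2, C=0, D=5)
step 3: fire β:  (A=7, B=2, C=0, D=5) → (A=5, B=3, C=0, D=6)

(A=5, B=3, C=0, D=6)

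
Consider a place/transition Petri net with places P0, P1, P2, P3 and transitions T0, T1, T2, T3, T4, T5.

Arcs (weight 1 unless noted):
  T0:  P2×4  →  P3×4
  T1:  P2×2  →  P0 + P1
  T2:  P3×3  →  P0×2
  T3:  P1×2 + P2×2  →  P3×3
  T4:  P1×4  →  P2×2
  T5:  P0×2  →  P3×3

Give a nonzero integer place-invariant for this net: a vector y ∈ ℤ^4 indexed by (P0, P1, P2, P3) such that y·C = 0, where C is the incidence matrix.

y = (P0:3, P1:1, P2:2, P3:2)

Incidence matrix C (rows=places, cols=transitions):
       T0   T1   T2   T3   T4   T5
   P0   0    1    2    0    0   -2
   P1   0    1    0   -2   -4    0
   P2  -4   -2    0   -2    2    0
   P3   4    0   -3    3    0    3

Candidate y = [3, 1, 2, 2]; check y·C column-wise:
  col T0: 3·0 + 1·0 + 2·-4 + 2·4 = 0
  col T1: 3·1 + 1·1 + 2·-2 + 2·0 = 0
  col T2: 3·2 + 1·0 + 2·0 + 2·-3 = 0
  col T3: 3·0 + 1·-2 + 2·-2 + 2·3 = 0
  col T4: 3·0 + 1·-4 + 2·2 + 2·0 = 0
  col T5: 3·-2 + 1·0 + 2·0 + 2·3 = 0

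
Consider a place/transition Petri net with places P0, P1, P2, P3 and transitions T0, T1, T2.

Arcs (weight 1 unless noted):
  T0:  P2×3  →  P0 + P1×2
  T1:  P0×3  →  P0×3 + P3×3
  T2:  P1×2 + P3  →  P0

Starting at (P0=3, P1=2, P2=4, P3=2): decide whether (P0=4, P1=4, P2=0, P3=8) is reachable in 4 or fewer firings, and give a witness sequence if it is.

NO — not reachable within 4 firings

depth 0: 1 marking
depth 1: 4 markings reached so far
depth 2: 8 markings reached so far
depth 3: 13 markings reached so far
depth 4: 18 markings reached so far
target is not among the 18 markings reachable within 4 steps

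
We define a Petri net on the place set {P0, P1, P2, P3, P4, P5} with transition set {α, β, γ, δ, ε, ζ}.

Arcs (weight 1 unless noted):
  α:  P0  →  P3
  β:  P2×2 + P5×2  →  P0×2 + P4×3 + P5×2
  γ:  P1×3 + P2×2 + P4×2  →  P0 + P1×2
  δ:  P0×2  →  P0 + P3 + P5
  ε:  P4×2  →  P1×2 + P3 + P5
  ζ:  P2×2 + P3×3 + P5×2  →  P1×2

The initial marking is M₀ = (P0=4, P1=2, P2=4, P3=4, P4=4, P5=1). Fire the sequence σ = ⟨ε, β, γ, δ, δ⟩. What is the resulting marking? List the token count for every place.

step 1: fire ε:  (P0=4, P1=2, P2=4, P3=4, P4=4, P5=1) → (P0=4, P1=4, P2=4, P3=5, P4=2, P5=2)
step 2: fire β:  (P0=4, P1=4, P2=4, P3=5, P4=2, P5=2) → (P0=6, P1=4, P2=2, P3=5, P4=5, P5=2)
step 3: fire γ:  (P0=6, P1=4, P2=2, P3=5, P4=5, P5=2) → (P0=7, P1=3, P2=0, P3=5, P4=3, P5=2)
step 4: fire δ:  (P0=7, P1=3, P2=0, P3=5, P4=3, P5=2) → (P0=6, P1=3, P2=0, P3=6, P4=3, P5=3)
step 5: fire δ:  (P0=6, P1=3, P2=0, P3=6, P4=3, P5=3) → (P0=5, P1=3, P2=0, P3=7, P4=3, P5=4)

(P0=5, P1=3, P2=0, P3=7, P4=3, P5=4)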